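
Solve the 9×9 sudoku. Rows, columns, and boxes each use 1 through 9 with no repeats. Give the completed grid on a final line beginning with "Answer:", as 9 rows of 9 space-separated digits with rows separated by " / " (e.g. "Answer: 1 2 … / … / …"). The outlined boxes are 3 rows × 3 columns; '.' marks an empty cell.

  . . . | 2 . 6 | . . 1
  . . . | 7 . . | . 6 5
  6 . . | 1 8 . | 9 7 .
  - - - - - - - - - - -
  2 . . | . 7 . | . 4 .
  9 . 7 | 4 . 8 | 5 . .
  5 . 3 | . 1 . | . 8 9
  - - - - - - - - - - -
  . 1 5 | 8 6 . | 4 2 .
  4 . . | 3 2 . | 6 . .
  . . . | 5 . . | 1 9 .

Step 1. [r1c8∈{3}] r1c8's peers cover all but 3. So r1c8=3.
Step 2. [r5c2∈{6}] only 6 remains possible at r5c2. So r5c2=6.
Step 3. [r4c2∈{8}] only 8 remains possible at r4c2, so r4c2=8.
Step 4. [r1c5∈{4,5,9}] 5 has one home in col 5: r1c5, so r1c5=5.
Step 5. [r2c5∈{3,4,9}] r2c5 is the only open cell in col 5 admitting 9. So r2c5=9.
Step 6. [r3c9∈{2,4}] col 9 places 4 nowhere but r3c9 ⇒ r3c9=4.
Step 7. [r2c7∈{2,8}] box 3 places 2 nowhere but r2c7, so r2c7=2.
Step 8. [r2c6∈{3,4}] in box 2, 4 fits only at r2c6. So r2c6=4.
Step 9. [r9c6∈{7}] r9c6 has the single candidate 7, so r9c6=7.
Step 10. [r2c2∈{3}] r2c2's peers cover all but 3 ⇒ r2c2=3.
Step 11. [r1c3∈{4,8,9}] col 3 places 4 nowhere but r1c3. So r1c3=4.
Step 12. [r8c3∈{8,9}] col 3 places 9 nowhere but r8c3. So r8c3=9.
Step 13. [r4c7∈{3}] r4c7 has the single candidate 3. So r4c7=3.
Step 14. [r8c2∈{7}] r8c2 is down to just 7, so r8c2=7.
Step 15. [r4c4∈{6,9}] 9 has one home in col 4: r4c4. So r4c4=9.
Step 16. [r9c3∈{2,6,8}] r9c3 is the only open cell in row 9 admitting 6, so r9c3=6.
Step 17. [r9c1∈{3,8}] box 7 places 8 nowhere but r9c1 ⇒ r9c1=8.
Step 18. [r9c2∈{2}] nothing but 2 survives at r9c2. So r9c2=2.
Step 19. [r9c9∈{3}] r9c9 has the single candidate 3 ⇒ r9c9=3.
Step 20. [r2c1∈{1}] only 1 remains possible at r2c1. So r2c1=1.
Step 21. [r4c9∈{6}] nothing but 6 survives at r4c9 ⇒ r4c9=6.
Step 22. [r5c5∈{3}] nothing but 3 survives at r5c5, so r5c5=3.
Step 23. [r1c1∈{7}] only 7 remains possible at r1c1. So r1c1=7.
Step 24. [r1c2∈{9}] only 9 remains possible at r1c2 ⇒ r1c2=9.
Step 25. [r1c7∈{8}] r1c7 has the single candidate 8 ⇒ r1c7=8.
Step 26. [r6c7∈{7}] only 7 remains possible at r6c7, so r6c7=7.
Step 27. [r6c2∈{4}] nothing but 4 survives at r6c2, so r6c2=4.
Step 28. [r7c9∈{7}] r7c9's peers cover all but 7, so r7c9=7.
Step 29. [r3c3∈{2}] r3c3 has the single candidate 2, so r3c3=2.
Step 30. [r8c6∈{1}] nothing but 1 survives at r8c6 ⇒ r8c6=1.
Step 31. [r4c3∈{1}] r4c3's peers cover all but 1. So r4c3=1.
Step 32. [r8c8∈{5}] only 5 remains possible at r8c8. So r8c8=5.
Step 33. [r6c6∈{2}] nothing but 2 survives at r6c6 ⇒ r6c6=2.
Step 34. [r2c3∈{8}] r2c3 is down to just 8. So r2c3=8.
Step 35. [r8c9∈{8}] r8c9's peers cover all but 8. So r8c9=8.
Step 36. [r6c4∈{6}] only 6 remains possible at r6c4 ⇒ r6c4=6.
Step 37. [r7c1∈{3}] r7c1 has the single candidate 3 ⇒ r7c1=3.
Step 38. [r9c5∈{4}] r9c5's peers cover all but 4 ⇒ r9c5=4.
Step 39. [r4c6∈{5}] only 5 remains possible at r4c6, so r4c6=5.
Step 40. [r7c6∈{9}] r7c6 has the single candidate 9. So r7c6=9.
Step 41. [r5c9∈{2}] only 2 remains possible at r5c9. So r5c9=2.
Step 42. [r3c6∈{3}] r3c6's peers cover all but 3, so r3c6=3.
Step 43. [r3c2∈{5}] r3c2 has the single candidate 5, so r3c2=5.
Step 44. [r5c8∈{1}] r5c8's peers cover all but 1. So r5c8=1.

Answer: 7 9 4 2 5 6 8 3 1 / 1 3 8 7 9 4 2 6 5 / 6 5 2 1 8 3 9 7 4 / 2 8 1 9 7 5 3 4 6 / 9 6 7 4 3 8 5 1 2 / 5 4 3 6 1 2 7 8 9 / 3 1 5 8 6 9 4 2 7 / 4 7 9 3 2 1 6 5 8 / 8 2 6 5 4 7 1 9 3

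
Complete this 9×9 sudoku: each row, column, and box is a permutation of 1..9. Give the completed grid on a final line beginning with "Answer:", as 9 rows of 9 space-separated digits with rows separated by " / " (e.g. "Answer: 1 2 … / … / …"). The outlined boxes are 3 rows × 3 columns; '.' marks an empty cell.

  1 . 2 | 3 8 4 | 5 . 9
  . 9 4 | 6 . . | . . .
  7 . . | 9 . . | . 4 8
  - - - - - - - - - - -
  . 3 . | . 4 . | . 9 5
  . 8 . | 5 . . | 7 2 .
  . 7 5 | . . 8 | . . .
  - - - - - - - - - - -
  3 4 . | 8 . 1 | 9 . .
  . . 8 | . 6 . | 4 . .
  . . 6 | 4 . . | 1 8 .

Step 1. [r3c5∈{1,2,5}] 1 has one home in row 3: r3c5. So r3c5=1.
Step 2. [r1c8∈{6,7}] r1c8 is the only open cell in row 1 admitting 7, so r1c8=7.
Step 3. [r3c7∈{2,3,6}] box 3 places 6 nowhere but r3c7. So r3c7=6.
Step 4. [r3c6∈{2,5}] across row 3, 2 lands solely at r3c6. So r3c6=2.
Step 5. [r6c7∈{3}] only 3 remains possible at r6c7, so r6c7=3.
Step 6. [r5c3∈{1,9}] across col 3, 9 lands solely at r5c3, so r5c3=9.
Step 7. [r5c9∈{1,4,6}] 1 has one home in row 5: r5c9, so r5c9=1.
Step 8. [r6c8∈{6}] r6c8's peers cover all but 6. So r6c8=6.
Step 9. [r3c2∈{5}] r3c2's peers cover all but 5. So r3c2=5.
Step 10. [r9c2∈{2}] r9c2 is down to just 2. So r9c2=2.
Step 11. [r6c4∈{1,2}] r6c4 is the only open cell in row 6 admitting 1, so r6c4=1.
Step 12. [r7c3∈{7}] r7c3 has the single candidate 7 ⇒ r7c3=7.
Step 13. [r7c8∈{5}] r7c8 is down to just 5. So r7c8=5.
Step 14. [r8c8∈{3}] r8c8 is down to just 3. So r8c8=3.
Step 15. [r7c5∈{2}] nothing but 2 survives at r7c5, so r7c5=2.
Step 16. [r8c4∈{7}] r8c4's peers cover all but 7 ⇒ r8c4=7.
Step 17. [r4c6∈{6,7}] in row 4, 7 fits only at r4c6 ⇒ r4c6=7.
Step 18. [r2c6∈{5}] r2c6 is down to just 5 ⇒ r2c6=5.
Step 19. [r9c5∈{3,5,9}] r9c5 is the only open cell in col 5 admitting 5. So r9c5=5.
Step 20. [r5c6∈{3,6}] in col 6, 6 fits only at r5c6, so r5c6=6.
Step 21. [r9c1∈{9}] only 9 remains possible at r9c1. So r9c1=9.
Step 22. [r6c1∈{2,4}] across row 6, 2 lands solely at r6c1. So r6c1=2.
Step 23. [r2c7∈{2}] only 2 remains possible at r2c7, so r2c7=2.
Step 24. [r2c5∈{7}] nothing but 7 survives at r2c5, so r2c5=7.
Step 25. [r8c1∈{5}] r8c1 has the single candidate 5. So r8c1=5.
Step 26. [r3c3∈{3}] only 3 remains possible at r3c3. So r3c3=3.
Step 27. [r4c4∈{2}] r4c4 is down to just 2 ⇒ r4c4=2.
Step 28. [r9c6∈{3}] r9c6 is down to just 3 ⇒ r9c6=3.
Step 29. [r8c6∈{9}] r8c6 is down to just 9 ⇒ r8c6=9.
Step 30. [r4c7∈{8}] r4c7 is down to just 8. So r4c7=8.
Step 31. [r5c5∈{3}] r5c5 has the single candidate 3 ⇒ r5c5=3.
Step 32. [r2c9∈{3}] r2c9 has the single candidate 3, so r2c9=3.
Step 33. [r4c3∈{1}] r4c3 is down to just 1. So r4c3=1.
Step 34. [r6c9∈{4}] r6c9 is down to just 4, so r6c9=4.
Step 35. [r1c2∈{6}] only 6 remains possible at r1c2 ⇒ r1c2=6.
Step 36. [r9c9∈{7}] r9c9 has the single candidate 7 ⇒ r9c9=7.
Step 37. [r8c2∈{1}] r8c2 has the single candidate 1, so r8c2=1.
Step 38. [r2c1∈{8}] r2c1 is down to just 8 ⇒ r2c1=8.
Step 39. [r5c1∈{4}] nothing but 4 survives at r5c1 ⇒ r5c1=4.
Step 40. [r7c9∈{6}] r7c9's peers cover all but 6 ⇒ r7c9=6.
Step 41. [r8c9∈{2}] nothing but 2 survives at r8c9, so r8c9=2.
Step 42. [r4c1∈{6}] r4c1 has the single candidate 6. So r4c1=6.
Step 43. [r2c8∈{1}] r2c8 has the single candidate 1. So r2c8=1.
Step 44. [r6c5∈{9}] r6c5's peers cover all but 9. So r6c5=9.

Answer: 1 6 2 3 8 4 5 7 9 / 8 9 4 6 7 5 2 1 3 / 7 5 3 9 1 2 6 4 8 / 6 3 1 2 4 7 8 9 5 / 4 8 9 5 3 6 7 2 1 / 2 7 5 1 9 8 3 6 4 / 3 4 7 8 2 1 9 5 6 / 5 1 8 7 6 9 4 3 2 / 9 2 6 4 5 3 1 8 7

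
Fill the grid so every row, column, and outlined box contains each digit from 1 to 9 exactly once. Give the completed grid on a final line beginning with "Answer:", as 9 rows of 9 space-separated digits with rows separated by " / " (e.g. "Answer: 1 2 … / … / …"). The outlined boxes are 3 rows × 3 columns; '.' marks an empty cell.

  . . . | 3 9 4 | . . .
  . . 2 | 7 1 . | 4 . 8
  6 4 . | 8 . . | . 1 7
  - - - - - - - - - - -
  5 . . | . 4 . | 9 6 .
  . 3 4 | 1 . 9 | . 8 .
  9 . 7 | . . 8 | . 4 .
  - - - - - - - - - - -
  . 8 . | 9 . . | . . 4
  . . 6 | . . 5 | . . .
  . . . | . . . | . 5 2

Step 1. [r5c5∈{2,5,6,7}] across row 5, 6 lands solely at r5c5. So r5c5=6.
Step 2. [r5c1∈{2}] nothing but 2 survives at r5c1. So r5c1=2.
Step 3. [r6c7∈{1,2,3,5}] box 6 places 2 nowhere but r6c7, so r6c7=2.
Step 4. [r4c2∈{1}] r4c2 is down to just 1 ⇒ r4c2=1.
Step 5. [r2c1∈{3}] nothing but 3 survives at r2c1. So r2c1=3.
Step 6. [r3c7∈{3,5}] r3c7 is the only open cell in row 3 admitting 3. So r3c7=3.
Step 7. [r8c9∈{1,3,9}] r8c9 is the only open cell in col 9 admitting 9 ⇒ r8c9=9.
Step 8. [r7c3∈{1,3,5}] row 7 places 5 nowhere but r7c3 ⇒ r7c3=5.
Step 9. [r9c4∈{4,6}] r9c4 is the only open cell in col 4 admitting 6 ⇒ r9c4=6.
Step 10. [r4c6∈{2,3,7}] 7 has one home in row 4: r4c6. So r4c6=7.
Step 11. [r6c5∈{3,5}] in box 5, 3 fits only at r6c5 ⇒ r6c5=3.
Step 12. [r5c7∈{5,7}] across row 5, 7 lands solely at r5c7. So r5c7=7.
Step 13. [r8c2∈{2,7}] in col 2, 2 fits only at r8c2 ⇒ r8c2=2.
Step 14. [r9c3∈{1,3,9}] r9c3 is the only open cell in col 3 admitting 3. So r9c3=3.
Step 15. [r1c7∈{5,6}] col 7 places 5 nowhere but r1c7. So r1c7=5.
Step 16. [r9c1∈{1,4,7}] row 9 places 4 nowhere but r9c1, so r9c1=4.
Step 17. [r7c6∈{1,2,3}] across col 6, 3 lands solely at r7c6, so r7c6=3.
Step 18. [r7c8∈{7}] r7c8's peers cover all but 7, so r7c8=7.
Step 19. [r1c1∈{1,7,8}] across col 1, 8 lands solely at r1c1 ⇒ r1c1=8.
Step 20. [r8c1∈{1,7}] across col 1, 7 lands solely at r8c1, so r8c1=7.
Step 21. [r8c7∈{1,8}] r8c7 is the only open cell in row 8 admitting 1, so r8c7=1.
Step 22. [r9c2∈{9}] r9c2 has the single candidate 9. So r9c2=9.
Step 23. [r3c5∈{2,5}] across row 3, 5 lands solely at r3c5. So r3c5=5.
Step 24. [r5c9∈{5}] r5c9's peers cover all but 5 ⇒ r5c9=5.
Step 25. [r8c5∈{8}] r8c5 is down to just 8. So r8c5=8.
Step 26. [r7c7∈{6}] r7c7 has the single candidate 6 ⇒ r7c7=6.
Step 27. [r9c7∈{8}] only 8 remains possible at r9c7, so r9c7=8.
Step 28. [r4c3∈{8}] r4c3's peers cover all but 8 ⇒ r4c3=8.
Step 29. [r1c2∈{7}] nothing but 7 survives at r1c2 ⇒ r1c2=7.
Step 30. [r9c5∈{7}] only 7 remains possible at r9c5, so r9c5=7.
Step 31. [r1c8∈{2}] only 2 remains possible at r1c8, so r1c8=2.
Step 32. [r2c6∈{6}] r2c6's peers cover all but 6 ⇒ r2c6=6.
Step 33. [r4c9∈{3}] r4c9 has the single candidate 3. So r4c9=3.
Step 34. [r4c4∈{2}] only 2 remains possible at r4c4. So r4c4=2.
Step 35. [r2c2∈{5}] r2c2 has the single candidate 5. So r2c2=5.
Step 36. [r2c8∈{9}] nothing but 9 survives at r2c8, so r2c8=9.
Step 37. [r6c9∈{1}] nothing but 1 survives at r6c9, so r6c9=1.
Step 38. [r1c9∈{6}] r1c9 is down to just 6. So r1c9=6.
Step 39. [r9c6∈{1}] only 1 remains possible at r9c6, so r9c6=1.
Step 40. [r8c8∈{3}] r8c8 has the single candidate 3. So r8c8=3.
Step 41. [r3c3∈{9}] nothing but 9 survives at r3c3. So r3c3=9.
Step 42. [r7c1∈{1}] r7c1 has the single candidate 1, so r7c1=1.
Step 43. [r1c3∈{1}] r1c3's peers cover all but 1, so r1c3=1.
Step 44. [r7c5∈{2}] r7c5 is down to just 2. So r7c5=2.
Step 45. [r6c4∈{5}] nothing but 5 survives at r6c4, so r6c4=5.
Step 46. [r6c2∈{6}] r6c2's peers cover all but 6, so r6c2=6.
Step 47. [r8c4∈{4}] r8c4 is down to just 4, so r8c4=4.
Step 48. [r3c6∈{2}] only 2 remains possible at r3c6 ⇒ r3c6=2.

Answer: 8 7 1 3 9 4 5 2 6 / 3 5 2 7 1 6 4 9 8 / 6 4 9 8 5 2 3 1 7 / 5 1 8 2 4 7 9 6 3 / 2 3 4 1 6 9 7 8 5 / 9 6 7 5 3 8 2 4 1 / 1 8 5 9 2 3 6 7 4 / 7 2 6 4 8 5 1 3 9 / 4 9 3 6 7 1 8 5 2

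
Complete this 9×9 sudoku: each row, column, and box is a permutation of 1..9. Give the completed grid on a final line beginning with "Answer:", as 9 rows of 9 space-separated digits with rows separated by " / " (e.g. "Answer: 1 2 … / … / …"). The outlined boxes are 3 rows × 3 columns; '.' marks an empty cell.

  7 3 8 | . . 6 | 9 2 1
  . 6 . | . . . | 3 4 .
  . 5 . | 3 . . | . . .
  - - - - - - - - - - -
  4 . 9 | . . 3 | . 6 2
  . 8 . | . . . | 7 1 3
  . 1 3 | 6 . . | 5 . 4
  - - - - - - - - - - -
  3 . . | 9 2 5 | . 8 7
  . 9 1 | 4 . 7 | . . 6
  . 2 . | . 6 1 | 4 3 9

Step 1. [r6c5∈{7,8,9}] r6c5 is the only open cell in row 6 admitting 7 ⇒ r6c5=7.
Step 2. [r2c3∈{2}] r2c3 has the single candidate 2 ⇒ r2c3=2.
Step 3. [r6c6∈{2,8,9}] row 6 places 8 nowhere but r6c6. So r6c6=8.
Step 4. [r1c4∈{5}] r1c4 has the single candidate 5 ⇒ r1c4=5.
Step 5. [r2c6∈{9}] nothing but 9 survives at r2c6 ⇒ r2c6=9.
Step 6. [r5c1∈{2,5,6}] 6 has one home in col 1: r5c1, so r5c1=6.
Step 7. [r1c5∈{4}] r1c5 has the single candidate 4. So r1c5=4.
Step 8. [r9c4∈{8}] r9c4 has the single candidate 8 ⇒ r9c4=8.
Step 9. [r3c9∈{8}] r3c9 is down to just 8 ⇒ r3c9=8.
Step 10. [r3c5∈{1}] nothing but 1 survives at r3c5. So r3c5=1.
Step 11. [r5c3∈{5}] r5c3's peers cover all but 5 ⇒ r5c3=5.
Step 12. [r3c3∈{4}] r3c3's peers cover all but 4, so r3c3=4.
Step 13. [r8c1∈{5,8}] r8c1 is the only open cell in row 8 admitting 8, so r8c1=8.
Step 14. [r5c4∈{2}] r5c4's peers cover all but 2 ⇒ r5c4=2.
Step 15. [r2c1∈{1}] r2c1 is down to just 1, so r2c1=1.
Step 16. [r5c6∈{4}] nothing but 4 survives at r5c6, so r5c6=4.
Step 17. [r2c4∈{7}] only 7 remains possible at r2c4 ⇒ r2c4=7.
Step 18. [r6c8∈{9}] r6c8 is down to just 9. So r6c8=9.
Step 19. [r3c6∈{2}] nothing but 2 survives at r3c6 ⇒ r3c6=2.
Step 20. [r2c5∈{8}] r2c5 is down to just 8. So r2c5=8.
Step 21. [r2c9∈{5}] r2c9's peers cover all but 5 ⇒ r2c9=5.
Step 22. [r4c2∈{7}] nothing but 7 survives at r4c2, so r4c2=7.
Step 23. [r8c5∈{3}] only 3 remains possible at r8c5. So r8c5=3.
Step 24. [r3c7∈{6}] r3c7's peers cover all but 6. So r3c7=6.
Step 25. [r4c5∈{5}] nothing but 5 survives at r4c5. So r4c5=5.
Step 26. [r4c4∈{1}] nothing but 1 survives at r4c4 ⇒ r4c4=1.
Step 27. [r7c7∈{1}] r7c7 is down to just 1, so r7c7=1.
Step 28. [r4c7∈{8}] r4c7 is down to just 8, so r4c7=8.
Step 29. [r8c8∈{5}] nothing but 5 survives at r8c8. So r8c8=5.
Step 30. [r3c8∈{7}] r3c8 is down to just 7, so r3c8=7.
Step 31. [r5c5∈{9}] r5c5's peers cover all but 9. So r5c5=9.
Step 32. [r8c7∈{2}] only 2 remains possible at r8c7 ⇒ r8c7=2.
Step 33. [r9c1∈{5}] r9c1's peers cover all but 5 ⇒ r9c1=5.
Step 34. [r6c1∈{2}] nothing but 2 survives at r6c1. So r6c1=2.
Step 35. [r7c3∈{6}] r7c3's peers cover all but 6 ⇒ r7c3=6.
Step 36. [r3c1∈{9}] r3c1 has the single candidate 9 ⇒ r3c1=9.
Step 37. [r7c2∈{4}] r7c2 has the single candidate 4, so r7c2=4.
Step 38. [r9c3∈{7}] nothing but 7 survives at r9c3 ⇒ r9c3=7.

Answer: 7 3 8 5 4 6 9 2 1 / 1 6 2 7 8 9 3 4 5 / 9 5 4 3 1 2 6 7 8 / 4 7 9 1 5 3 8 6 2 / 6 8 5 2 9 4 7 1 3 / 2 1 3 6 7 8 5 9 4 / 3 4 6 9 2 5 1 8 7 / 8 9 1 4 3 7 2 5 6 / 5 2 7 8 6 1 4 3 9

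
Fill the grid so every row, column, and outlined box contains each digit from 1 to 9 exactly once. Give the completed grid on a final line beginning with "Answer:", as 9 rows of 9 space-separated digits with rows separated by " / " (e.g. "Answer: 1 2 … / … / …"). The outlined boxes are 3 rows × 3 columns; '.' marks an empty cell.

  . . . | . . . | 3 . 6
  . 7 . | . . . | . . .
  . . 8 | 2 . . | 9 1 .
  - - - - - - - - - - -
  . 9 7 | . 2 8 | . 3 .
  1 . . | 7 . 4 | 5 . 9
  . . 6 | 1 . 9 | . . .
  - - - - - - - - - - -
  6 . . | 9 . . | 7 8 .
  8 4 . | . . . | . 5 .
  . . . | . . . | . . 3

Step 1. [r8c3∈{1,2,3,9}] r8c3 is the only open cell in row 8 admitting 9 ⇒ r8c3=9.
Step 2. [r3c2∈{3,5,6}] r3c2 is the only open cell in col 2 admitting 6. So r3c2=6.
Step 3. [r9c1∈{2,5,7}] in col 1, 7 fits only at r9c1 ⇒ r9c1=7.
Step 4. [r9c8∈{2,4,6,9}] row 9 places 9 nowhere but r9c8. So r9c8=9.
Step 5. [r5c8∈{2,6}] in col 8, 6 fits only at r5c8 ⇒ r5c8=6.
Step 6. [r5c5∈{3}] r5c5 is down to just 3 ⇒ r5c5=3.
Step 7. [r6c5∈{5}] r6c5 is down to just 5. So r6c5=5.
Step 8. [r5c3∈{2}] r5c3's peers cover all but 2 ⇒ r5c3=2.
Step 9. [r4c1∈{4,5}] 5 has one home in row 4: r4c1. So r4c1=5.
Step 10. [r6c1∈{3,4}] 4 has one home in box 4: r6c1, so r6c1=4.
Step 11. [r4c4∈{6}] nothing but 6 survives at r4c4 ⇒ r4c4=6.
Step 12. [r3c1∈{3}] r3c1's peers cover all but 3, so r3c1=3.
Step 13. [r7c3∈{1,3,5}] r7c3 is the only open cell in col 3 admitting 3, so r7c3=3.
Step 14. [r8c4∈{3}] r8c4 is down to just 3. So r8c4=3.
Step 15. [r2c6∈{1,3,5,6}] r2c6 is the only open cell in row 2 admitting 3 ⇒ r2c6=3.
Step 16. [r2c5∈{1,4,6,8,9}] row 2 places 6 nowhere but r2c5 ⇒ r2c5=6.
Step 17. [r1c5∈{1,4,7,8,9}] in col 5, 9 fits only at r1c5, so r1c5=9.
Step 18. [r1c6∈{1,5,7}] box 2 places 1 nowhere but r1c6 ⇒ r1c6=1.
Step 19. [r1c8∈{2,4,7}] in row 1, 7 fits only at r1c8. So r1c8=7.
Step 20. [r2c8∈{2,4}] col 8 places 4 nowhere but r2c8. So r2c8=4.
Step 21. [r3c5∈{4,7}] across row 3, 4 lands solely at r3c5, so r3c5=4.
Step 22. [r7c5∈{1}] r7c5 is down to just 1, so r7c5=1.
Step 23. [r9c2∈{1,2,5}] 1 has one home in col 2: r9c2, so r9c2=1.
Step 24. [r9c3∈{5}] r9c3's peers cover all but 5, so r9c3=5.
Step 25. [r1c4∈{5,8}] in row 1, 8 fits only at r1c4. So r1c4=8.
Step 26. [r7c9∈{2,4}] r7c9 is the only open cell in row 7 admitting 4 ⇒ r7c9=4.
Step 27. [r7c6∈{2,5}] in row 7, 5 fits only at r7c6 ⇒ r7c6=5.
Step 28. [r6c9∈{2,7,8}] 7 has one home in row 6: r6c9 ⇒ r6c9=7.
Step 29. [r6c7∈{2,8}] r6c7 is the only open cell in box 6 admitting 8 ⇒ r6c7=8.
Step 30. [r2c7∈{2}] only 2 remains possible at r2c7 ⇒ r2c7=2.
Step 31. [r4c9∈{1}] r4c9 has the single candidate 1, so r4c9=1.
Step 32. [r9c7∈{6}] r9c7 is down to just 6 ⇒ r9c7=6.
Step 33. [r8c6∈{2,6,7}] r8c6 is the only open cell in row 8 admitting 6, so r8c6=6.
Step 34. [r2c4∈{5}] r2c4 has the single candidate 5, so r2c4=5.
Step 35. [r7c2∈{2}] nothing but 2 survives at r7c2, so r7c2=2.
Step 36. [r8c9∈{2}] r8c9 is down to just 2 ⇒ r8c9=2.
Step 37. [r5c2∈{8}] r5c2's peers cover all but 8, so r5c2=8.
Step 38. [r1c1∈{2}] only 2 remains possible at r1c1 ⇒ r1c1=2.
Step 39. [r6c2∈{3}] nothing but 3 survives at r6c2 ⇒ r6c2=3.
Step 40. [r6c8∈{2}] nothing but 2 survives at r6c8, so r6c8=2.
Step 41. [r3c6∈{7}] nothing but 7 survives at r3c6 ⇒ r3c6=7.
Step 42. [r9c4∈{4}] r9c4 has the single candidate 4, so r9c4=4.
Step 43. [r2c1∈{9}] nothing but 9 survives at r2c1 ⇒ r2c1=9.
Step 44. [r9c6∈{2}] only 2 remains possible at r9c6. So r9c6=2.
Step 45. [r1c3∈{4}] nothing but 4 survives at r1c3 ⇒ r1c3=4.
Step 46. [r2c3∈{1}] r2c3's peers cover all but 1 ⇒ r2c3=1.
Step 47. [r9c5∈{8}] nothing but 8 survives at r9c5, so r9c5=8.
Step 48. [r3c9∈{5}] r3c9's peers cover all but 5. So r3c9=5.
Step 49. [r2c9∈{8}] r2c9 has the single candidate 8, so r2c9=8.
Step 50. [r1c2∈{5}] r1c2 has the single candidate 5 ⇒ r1c2=5.
Step 51. [r8c5∈{7}] r8c5 is down to just 7. So r8c5=7.
Step 52. [r4c7∈{4}] only 4 remains possible at r4c7 ⇒ r4c7=4.
Step 53. [r8c7∈{1}] only 1 remains possible at r8c7. So r8c7=1.

Answer: 2 5 4 8 9 1 3 7 6 / 9 7 1 5 6 3 2 4 8 / 3 6 8 2 4 7 9 1 5 / 5 9 7 6 2 8 4 3 1 / 1 8 2 7 3 4 5 6 9 / 4 3 6 1 5 9 8 2 7 / 6 2 3 9 1 5 7 8 4 / 8 4 9 3 7 6 1 5 2 / 7 1 5 4 8 2 6 9 3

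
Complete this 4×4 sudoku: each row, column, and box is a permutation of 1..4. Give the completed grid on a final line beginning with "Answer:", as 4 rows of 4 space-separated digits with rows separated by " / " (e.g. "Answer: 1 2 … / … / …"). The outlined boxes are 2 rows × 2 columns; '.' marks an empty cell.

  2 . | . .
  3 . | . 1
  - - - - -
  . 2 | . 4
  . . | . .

Step 1. [r4c2∈{1,3,4}] in col 2, 3 fits only at r4c2 ⇒ r4c2=3.
Step 2. [r3c1∈{1}] r3c1 has the single candidate 1. So r3c1=1.
Step 3. [r2c2∈{4}] r2c2 has the single candidate 4, so r2c2=4.
Step 4. [r4c4∈{2}] only 2 remains possible at r4c4 ⇒ r4c4=2.
Step 5. [r1c3∈{3,4}] row 1 places 4 nowhere but r1c3 ⇒ r1c3=4.
Step 6. [r4c3∈{1}] nothing but 1 survives at r4c3. So r4c3=1.
Step 7. [r1c2∈{1}] only 1 remains possible at r1c2 ⇒ r1c2=1.
Step 8. [r2c3∈{2}] r2c3's peers cover all but 2 ⇒ r2c3=2.
Step 9. [r4c1∈{4}] r4c1 is down to just 4, so r4c1=4.
Step 10. [r1c4∈{3}] r1c4's peers cover all but 3. So r1c4=3.
Step 11. [r3c3∈{3}] only 3 remains possible at r3c3 ⇒ r3c3=3.

Answer: 2 1 4 3 / 3 4 2 1 / 1 2 3 4 / 4 3 1 2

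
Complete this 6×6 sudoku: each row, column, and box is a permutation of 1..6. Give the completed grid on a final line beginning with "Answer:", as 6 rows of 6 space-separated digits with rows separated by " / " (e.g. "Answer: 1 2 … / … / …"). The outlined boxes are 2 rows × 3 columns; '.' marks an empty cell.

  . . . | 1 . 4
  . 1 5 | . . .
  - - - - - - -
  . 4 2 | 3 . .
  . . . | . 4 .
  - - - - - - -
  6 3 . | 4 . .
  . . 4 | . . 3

Step 1. [r1c5∈{2,3,5,6}] across row 1, 5 lands solely at r1c5, so r1c5=5.
Step 2. [r5c6∈{1,2,5}] across row 5, 5 lands solely at r5c6. So r5c6=5.
Step 3. [r4c4∈{2,5,6}] col 4 places 5 nowhere but r4c4. So r4c4=5.
Step 4. [r5c5∈{1,2}] r5c5 is the only open cell in row 5 admitting 2, so r5c5=2.
Step 5. [r4c2∈{6}] only 6 remains possible at r4c2. So r4c2=6.
Step 6. [r1c2∈{2}] r1c2 has the single candidate 2. So r1c2=2.
Step 7. [r1c1∈{3}] nothing but 3 survives at r1c1 ⇒ r1c1=3.
Step 8. [r4c1∈{1}] r4c1 has the single candidate 1. So r4c1=1.
Step 9. [r3c6∈{1,6}] col 6 places 1 nowhere but r3c6 ⇒ r3c6=1.
Step 10. [r2c6∈{2,6}] across col 6, 6 lands solely at r2c6 ⇒ r2c6=6.
Step 11. [r6c2∈{5}] only 5 remains possible at r6c2 ⇒ r6c2=5.
Step 12. [r6c5∈{1,6}] 1 has one home in row 6: r6c5. So r6c5=1.
Step 13. [r2c4∈{2}] nothing but 2 survives at r2c4 ⇒ r2c4=2.
Step 14. [r4c6∈{2}] r4c6 has the single candidate 2, so r4c6=2.
Step 15. [r6c1∈{2}] r6c1 has the single candidate 2 ⇒ r6c1=2.
Step 16. [r2c5∈{3}] only 3 remains possible at r2c5. So r2c5=3.
Step 17. [r3c5∈{6}] r3c5 is down to just 6 ⇒ r3c5=6.
Step 18. [r3c1∈{5}] r3c1's peers cover all but 5 ⇒ r3c1=5.
Step 19. [r4c3∈{3}] r4c3's peers cover all but 3, so r4c3=3.
Step 20. [r2c1∈{4}] nothing but 4 survives at r2c1, so r2c1=4.
Step 21. [r6c4∈{6}] r6c4 has the single candidate 6 ⇒ r6c4=6.
Step 22. [r5c3∈{1}] nothing but 1 survives at r5c3. So r5c3=1.
Step 23. [r1c3∈{6}] r1c3 is down to just 6. So r1c3=6.

Answer: 3 2 6 1 5 4 / 4 1 5 2 3 6 / 5 4 2 3 6 1 / 1 6 3 5 4 2 / 6 3 1 4 2 5 / 2 5 4 6 1 3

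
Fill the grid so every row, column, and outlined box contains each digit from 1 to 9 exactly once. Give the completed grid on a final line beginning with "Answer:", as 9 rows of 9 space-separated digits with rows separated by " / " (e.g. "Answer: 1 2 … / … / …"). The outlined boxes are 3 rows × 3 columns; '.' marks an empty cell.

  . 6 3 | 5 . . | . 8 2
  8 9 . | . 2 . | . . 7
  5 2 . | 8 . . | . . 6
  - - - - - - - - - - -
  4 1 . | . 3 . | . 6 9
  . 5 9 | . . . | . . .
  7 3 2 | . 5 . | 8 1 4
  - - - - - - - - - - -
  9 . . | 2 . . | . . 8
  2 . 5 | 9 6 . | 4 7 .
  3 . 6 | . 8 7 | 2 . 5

Step 1. [r7c3∈{1,4,7}] across box 7, 1 lands solely at r7c3. So r7c3=1.
Step 2. [r2c4∈{1,3,4,6}] across col 4, 3 lands solely at r2c4, so r2c4=3.
Step 3. [r7c5∈{4}] r7c5's peers cover all but 4, so r7c5=4.
Step 4. [r1c6∈{1,4,9}] 4 has one home in row 1: r1c6. So r1c6=4.
Step 5. [r7c8∈{3}] r7c8 is down to just 3 ⇒ r7c8=3.
Step 6. [r5c6∈{1,2,6,8}] in row 5, 8 fits only at r5c6. So r5c6=8.
Step 7. [r1c5∈{1,7,9}] 7 has one home in row 1: r1c5 ⇒ r1c5=7.
Step 8. [r3c5∈{1,9}] col 5 places 9 nowhere but r3c5 ⇒ r3c5=9.
Step 9. [r3c6∈{1}] nothing but 1 survives at r3c6. So r3c6=1.
Step 10. [r5c4∈{1,4,6,7}] in row 5, 4 fits only at r5c4, so r5c4=4.
Step 11. [r5c7∈{3,7}] r5c7 is the only open cell in row 5 admitting 7. So r5c7=7.
Step 12. [r2c3∈{4}] nothing but 4 survives at r2c3 ⇒ r2c3=4.
Step 13. [r2c7∈{1,5}] row 2 places 1 nowhere but r2c7, so r2c7=1.
Step 14. [r6c4∈{6}] only 6 remains possible at r6c4, so r6c4=6.
Step 15. [r3c7∈{3}] r3c7's peers cover all but 3. So r3c7=3.
Step 16. [r8c6∈{3}] r8c6 has the single candidate 3, so r8c6=3.
Step 17. [r2c8∈{5}] r2c8 is down to just 5 ⇒ r2c8=5.
Step 18. [r9c8∈{9}] nothing but 9 survives at r9c8. So r9c8=9.
Step 19. [r3c8∈{4}] r3c8 has the single candidate 4, so r3c8=4.
Step 20. [r5c8∈{2}] r5c8 is down to just 2, so r5c8=2.
Step 21. [r5c1∈{6}] only 6 remains possible at r5c1. So r5c1=6.
Step 22. [r7c7∈{6}] only 6 remains possible at r7c7. So r7c7=6.
Step 23. [r4c7∈{5}] only 5 remains possible at r4c7, so r4c7=5.
Step 24. [r7c6∈{5}] r7c6 has the single candidate 5 ⇒ r7c6=5.
Step 25. [r2c6∈{6}] only 6 remains possible at r2c6, so r2c6=6.
Step 26. [r7c2∈{7}] r7c2's peers cover all but 7. So r7c2=7.
Step 27. [r8c9∈{1}] r8c9's peers cover all but 1 ⇒ r8c9=1.
Step 28. [r3c3∈{7}] only 7 remains possible at r3c3, so r3c3=7.
Step 29. [r1c1∈{1}] r1c1's peers cover all but 1 ⇒ r1c1=1.
Step 30. [r8c2∈{8}] nothing but 8 survives at r8c2. So r8c2=8.
Step 31. [r6c6∈{9}] r6c6's peers cover all but 9 ⇒ r6c6=9.
Step 32. [r4c4∈{7}] nothing but 7 survives at r4c4, so r4c4=7.
Step 33. [r4c6∈{2}] r4c6 has the single candidate 2 ⇒ r4c6=2.
Step 34. [r5c9∈{3}] r5c9's peers cover all but 3 ⇒ r5c9=3.
Step 35. [r1c7∈{9}] nothing but 9 survives at r1c7, so r1c7=9.
Step 36. [r9c2∈{4}] r9c2's peers cover all but 4 ⇒ r9c2=4.
Step 37. [r4c3∈{8}] r4c3 is down to just 8 ⇒ r4c3=8.
Step 38. [r9c4∈{1}] r9c4 is down to just 1 ⇒ r9c4=1.
Step 39. [r5c5∈{1}] nothing but 1 survives at r5c5 ⇒ r5c5=1.

Answer: 1 6 3 5 7 4 9 8 2 / 8 9 4 3 2 6 1 5 7 / 5 2 7 8 9 1 3 4 6 / 4 1 8 7 3 2 5 6 9 / 6 5 9 4 1 8 7 2 3 / 7 3 2 6 5 9 8 1 4 / 9 7 1 2 4 5 6 3 8 / 2 8 5 9 6 3 4 7 1 / 3 4 6 1 8 7 2 9 5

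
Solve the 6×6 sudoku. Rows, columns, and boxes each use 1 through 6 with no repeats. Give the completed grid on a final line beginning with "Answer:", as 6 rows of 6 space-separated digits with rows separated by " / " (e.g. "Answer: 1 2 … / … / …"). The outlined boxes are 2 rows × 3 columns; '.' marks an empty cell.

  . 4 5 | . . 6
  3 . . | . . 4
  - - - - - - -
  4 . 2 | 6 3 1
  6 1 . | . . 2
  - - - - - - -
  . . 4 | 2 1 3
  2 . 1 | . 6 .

Step 1. [r6c4∈{4,5}] row 6 places 4 nowhere but r6c4, so r6c4=4.
Step 2. [r4c4∈{5}] nothing but 5 survives at r4c4, so r4c4=5.
Step 3. [r5c1∈{5}] r5c1 has the single candidate 5, so r5c1=5.
Step 4. [r2c2∈{2,6}] 2 has one home in col 2: r2c2 ⇒ r2c2=2.
Step 5. [r2c4∈{1}] r2c4's peers cover all but 1 ⇒ r2c4=1.
Step 6. [r5c2∈{6}] r5c2 is down to just 6 ⇒ r5c2=6.
Step 7. [r6c2∈{3}] r6c2 is down to just 3. So r6c2=3.
Step 8. [r3c2∈{5}] only 5 remains possible at r3c2 ⇒ r3c2=5.
Step 9. [r1c4∈{3}] only 3 remains possible at r1c4, so r1c4=3.
Step 10. [r4c3∈{3}] nothing but 3 survives at r4c3, so r4c3=3.
Step 11. [r6c6∈{5}] r6c6 has the single candidate 5, so r6c6=5.
Step 12. [r2c5∈{5}] r2c5 is down to just 5 ⇒ r2c5=5.
Step 13. [r1c1∈{1}] r1c1's peers cover all but 1. So r1c1=1.
Step 14. [r2c3∈{6}] nothing but 6 survives at r2c3. So r2c3=6.
Step 15. [r4c5∈{4}] r4c5's peers cover all but 4. So r4c5=4.
Step 16. [r1c5∈{2}] nothing but 2 survives at r1c5. So r1c5=2.

Answer: 1 4 5 3 2 6 / 3 2 6 1 5 4 / 4 5 2 6 3 1 / 6 1 3 5 4 2 / 5 6 4 2 1 3 / 2 3 1 4 6 5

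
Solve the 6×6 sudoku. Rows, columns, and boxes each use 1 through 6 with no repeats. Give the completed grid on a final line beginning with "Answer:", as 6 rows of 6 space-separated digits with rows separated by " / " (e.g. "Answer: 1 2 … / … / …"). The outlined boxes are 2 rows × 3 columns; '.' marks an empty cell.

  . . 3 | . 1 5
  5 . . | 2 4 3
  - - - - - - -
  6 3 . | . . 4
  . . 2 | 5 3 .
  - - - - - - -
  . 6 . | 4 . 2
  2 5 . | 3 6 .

Step 1. [r5c3∈{1}] nothing but 1 survives at r5c3 ⇒ r5c3=1.
Step 2. [r4c1∈{1,4}] across col 1, 1 lands solely at r4c1. So r4c1=1.
Step 3. [r4c2∈{4}] r4c2 has the single candidate 4, so r4c2=4.
Step 4. [r2c3∈{6}] only 6 remains possible at r2c3. So r2c3=6.
Step 5. [r4c6∈{6}] r4c6's peers cover all but 6. So r4c6=6.
Step 6. [r3c3∈{5}] r3c3 has the single candidate 5. So r3c3=5.
Step 7. [r6c6∈{1}] only 1 remains possible at r6c6, so r6c6=1.
Step 8. [r5c1∈{3}] only 3 remains possible at r5c1 ⇒ r5c1=3.
Step 9. [r3c5∈{2}] r3c5 is down to just 2 ⇒ r3c5=2.
Step 10. [r5c5∈{5}] r5c5 has the single candidate 5. So r5c5=5.
Step 11. [r2c2∈{1}] r2c2's peers cover all but 1. So r2c2=1.
Step 12. [r1c1∈{4}] r1c1's peers cover all but 4. So r1c1=4.
Step 13. [r1c2∈{2}] r1c2 is down to just 2. So r1c2=2.
Step 14. [r1c4∈{6}] only 6 remains possible at r1c4 ⇒ r1c4=6.
Step 15. [r3c4∈{1}] only 1 remains possible at r3c4, so r3c4=1.
Step 16. [r6c3∈{4}] r6c3's peers cover all but 4 ⇒ r6c3=4.

Answer: 4 2 3 6 1 5 / 5 1 6 2 4 3 / 6 3 5 1 2 4 / 1 4 2 5 3 6 / 3 6 1 4 5 2 / 2 5 4 3 6 1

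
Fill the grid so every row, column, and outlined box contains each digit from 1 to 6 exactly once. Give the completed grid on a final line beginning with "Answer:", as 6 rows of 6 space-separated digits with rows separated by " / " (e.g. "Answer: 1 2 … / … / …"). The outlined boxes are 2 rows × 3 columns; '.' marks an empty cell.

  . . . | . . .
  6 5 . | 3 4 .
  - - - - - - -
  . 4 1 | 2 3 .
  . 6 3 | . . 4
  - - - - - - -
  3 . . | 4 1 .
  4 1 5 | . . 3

Step 1. [r2c3∈{2}] nothing but 2 survives at r2c3. So r2c3=2.
Step 2. [r4c5∈{5}] only 5 remains possible at r4c5, so r4c5=5.
Step 3. [r6c5∈{2,6}] 2 has one home in row 6: r6c5, so r6c5=2.
Step 4. [r1c4∈{1,5,6}] across col 4, 5 lands solely at r1c4. So r1c4=5.
Step 5. [r1c6∈{1,2,6}] 2 has one home in row 1: r1c6, so r1c6=2.
Step 6. [r5c3∈{6}] nothing but 6 survives at r5c3, so r5c3=6.
Step 7. [r3c1∈{5}] r3c1 is down to just 5. So r3c1=5.
Step 8. [r6c4∈{6}] nothing but 6 survives at r6c4 ⇒ r6c4=6.
Step 9. [r4c4∈{1}] r4c4 has the single candidate 1, so r4c4=1.
Step 10. [r1c5∈{6}] r1c5 is down to just 6 ⇒ r1c5=6.
Step 11. [r4c1∈{2}] r4c1 is down to just 2. So r4c1=2.
Step 12. [r2c6∈{1}] r2c6 has the single candidate 1. So r2c6=1.
Step 13. [r1c3∈{4}] r1c3's peers cover all but 4, so r1c3=4.
Step 14. [r1c1∈{1}] r1c1 is down to just 1, so r1c1=1.
Step 15. [r5c6∈{5}] r5c6's peers cover all but 5. So r5c6=5.
Step 16. [r1c2∈{3}] r1c2 has the single candidate 3 ⇒ r1c2=3.
Step 17. [r5c2∈{2}] only 2 remains possible at r5c2, so r5c2=2.
Step 18. [r3c6∈{6}] r3c6 has the single candidate 6, so r3c6=6.

Answer: 1 3 4 5 6 2 / 6 5 2 3 4 1 / 5 4 1 2 3 6 / 2 6 3 1 5 4 / 3 2 6 4 1 5 / 4 1 5 6 2 3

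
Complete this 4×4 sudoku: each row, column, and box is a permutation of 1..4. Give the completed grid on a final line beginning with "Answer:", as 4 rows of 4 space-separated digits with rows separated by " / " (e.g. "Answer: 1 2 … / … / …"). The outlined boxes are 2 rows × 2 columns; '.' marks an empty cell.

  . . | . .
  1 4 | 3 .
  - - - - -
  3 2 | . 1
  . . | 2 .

Step 1. [r3c3∈{4}] r3c3 is down to just 4 ⇒ r3c3=4.
Step 2. [r2c4∈{2}] only 2 remains possible at r2c4, so r2c4=2.
Step 3. [r4c1∈{4}] only 4 remains possible at r4c1, so r4c1=4.
Step 4. [r1c3∈{1}] r1c3's peers cover all but 1 ⇒ r1c3=1.
Step 5. [r1c2∈{3}] nothing but 3 survives at r1c2. So r1c2=3.
Step 6. [r4c4∈{3}] r4c4 is down to just 3 ⇒ r4c4=3.
Step 7. [r1c1∈{2}] r1c1's peers cover all but 2, so r1c1=2.
Step 8. [r1c4∈{4}] r1c4's peers cover all but 4. So r1c4=4.
Step 9. [r4c2∈{1}] nothing but 1 survives at r4c2 ⇒ r4c2=1.

Answer: 2 3 1 4 / 1 4 3 2 / 3 2 4 1 / 4 1 2 3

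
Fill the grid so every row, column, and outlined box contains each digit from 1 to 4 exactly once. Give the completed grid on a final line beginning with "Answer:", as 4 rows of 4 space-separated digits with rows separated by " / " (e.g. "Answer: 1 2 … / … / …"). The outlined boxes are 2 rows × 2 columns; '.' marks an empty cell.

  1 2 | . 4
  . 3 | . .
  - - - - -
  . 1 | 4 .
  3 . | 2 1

Step 1. [r2c3∈{1}] r2c3 has the single candidate 1. So r2c3=1.
Step 2. [r2c4∈{2}] nothing but 2 survives at r2c4 ⇒ r2c4=2.
Step 3. [r3c4∈{3}] r3c4's peers cover all but 3, so r3c4=3.
Step 4. [r4c2∈{4}] nothing but 4 survives at r4c2, so r4c2=4.
Step 5. [r2c1∈{4}] r2c1 has the single candidate 4, so r2c1=4.
Step 6. [r3c1∈{2}] nothing but 2 survives at r3c1 ⇒ r3c1=2.
Step 7. [r1c3∈{3}] r1c3 has the single candidate 3, so r1c3=3.

Answer: 1 2 3 4 / 4 3 1 2 / 2 1 4 3 / 3 4 2 1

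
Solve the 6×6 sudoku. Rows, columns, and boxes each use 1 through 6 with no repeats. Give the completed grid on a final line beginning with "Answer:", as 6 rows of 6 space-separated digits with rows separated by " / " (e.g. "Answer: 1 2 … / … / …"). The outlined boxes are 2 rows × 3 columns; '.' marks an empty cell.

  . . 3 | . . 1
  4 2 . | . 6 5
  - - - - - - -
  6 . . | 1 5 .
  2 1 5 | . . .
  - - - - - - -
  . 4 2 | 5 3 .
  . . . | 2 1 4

Step 1. [r4c4∈{3,4,6}] 6 has one home in col 4: r4c4 ⇒ r4c4=6.
Step 2. [r1c2∈{5,6}] in row 1, 6 fits only at r1c2. So r1c2=6.
Step 3. [r6c2∈{3,5}] col 2 places 5 nowhere but r6c2. So r6c2=5.
Step 4. [r3c2∈{3}] r3c2's peers cover all but 3 ⇒ r3c2=3.
Step 5. [r1c4∈{4}] r1c4 is down to just 4, so r1c4=4.
Step 6. [r2c3∈{1}] r2c3 has the single candidate 1. So r2c3=1.
Step 7. [r4c5∈{4}] only 4 remains possible at r4c5. So r4c5=4.
Step 8. [r3c6∈{2}] r3c6's peers cover all but 2 ⇒ r3c6=2.
Step 9. [r4c6∈{3}] r4c6 has the single candidate 3. So r4c6=3.
Step 10. [r1c1∈{5}] r1c1 is down to just 5 ⇒ r1c1=5.
Step 11. [r2c4∈{3}] only 3 remains possible at r2c4, so r2c4=3.
Step 12. [r5c1∈{1}] nothing but 1 survives at r5c1, so r5c1=1.
Step 13. [r3c3∈{4}] r3c3's peers cover all but 4, so r3c3=4.
Step 14. [r6c3∈{6}] nothing but 6 survives at r6c3 ⇒ r6c3=6.
Step 15. [r5c6∈{6}] only 6 remains possible at r5c6 ⇒ r5c6=6.
Step 16. [r1c5∈{2}] r1c5's peers cover all but 2. So r1c5=2.
Step 17. [r6c1∈{3}] r6c1's peers cover all but 3, so r6c1=3.

Answer: 5 6 3 4 2 1 / 4 2 1 3 6 5 / 6 3 4 1 5 2 / 2 1 5 6 4 3 / 1 4 2 5 3 6 / 3 5 6 2 1 4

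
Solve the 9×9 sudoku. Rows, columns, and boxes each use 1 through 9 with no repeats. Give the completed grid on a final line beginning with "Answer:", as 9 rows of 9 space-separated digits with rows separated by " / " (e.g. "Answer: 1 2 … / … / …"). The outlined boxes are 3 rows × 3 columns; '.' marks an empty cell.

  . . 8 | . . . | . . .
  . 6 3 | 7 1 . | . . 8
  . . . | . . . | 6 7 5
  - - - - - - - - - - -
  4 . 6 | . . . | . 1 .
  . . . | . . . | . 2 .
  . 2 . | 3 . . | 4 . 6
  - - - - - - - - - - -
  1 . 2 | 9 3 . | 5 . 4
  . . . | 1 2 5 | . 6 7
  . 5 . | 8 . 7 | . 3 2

Step 1. [r2c1∈{2,5,9}] across row 2, 5 lands solely at r2c1, so r2c1=5.
Step 2. [r3c6∈{2,3,4,8,9}] row 3 places 3 nowhere but r3c6, so r3c6=3.
Step 3. [r9c5∈{4,6}] box 8 places 4 nowhere but r9c5. So r9c5=4.
Step 4. [r9c3∈{9}] nothing but 9 survives at r9c3, so r9c3=9.
Step 5. [r8c7∈{8,9}] across row 8, 9 lands solely at r8c7. So r8c7=9.
Step 6. [r1c9∈{1,3,9}] r1c9 is the only open cell in col 9 admitting 1 ⇒ r1c9=1.
Step 7. [r7c2∈{7,8}] row 7 places 7 nowhere but r7c2. So r7c2=7.
Step 8. [r3c5∈{8,9}] r3c5 is the only open cell in row 3 admitting 8. So r3c5=8.
Step 9. [r1c1∈{2,7,9}] r1c1 is the only open cell in row 1 admitting 7 ⇒ r1c1=7.
Step 10. [r6c8∈{5,8,9}] r6c8 is the only open cell in col 8 admitting 5 ⇒ r6c8=5.
Step 11. [r5c3∈{1,5,7}] col 3 places 5 nowhere but r5c3. So r5c3=5.
Step 12. [r1c7∈{2,3}] 3 has one home in row 1: r1c7, so r1c7=3.
Step 13. [r8c3∈{4}] nothing but 4 survives at r8c3, so r8c3=4.
Step 14. [r6c3∈{1,7}] col 3 places 7 nowhere but r6c3. So r6c3=7.
Step 15. [r6c5∈{9}] r6c5 has the single candidate 9, so r6c5=9.
Step 16. [r6c1∈{8}] r6c1 has the single candidate 8, so r6c1=8.
Step 17. [r5c2∈{1,3,9}] in box 4, 1 fits only at r5c2, so r5c2=1.
Step 18. [r3c1∈{2,9}] 2 has one home in col 1: r3c1, so r3c1=2.
Step 19. [r3c4∈{4}] only 4 remains possible at r3c4, so r3c4=4.
Step 20. [r5c1∈{3,9}] across col 1, 9 lands solely at r5c1. So r5c1=9.
Step 21. [r5c4∈{6}] only 6 remains possible at r5c4, so r5c4=6.
Step 22. [r1c5∈{5,6}] col 5 places 6 nowhere but r1c5 ⇒ r1c5=6.
Step 23. [r5c5∈{7}] only 7 remains possible at r5c5 ⇒ r5c5=7.
Step 24. [r2c8∈{4,9}] across row 2, 4 lands solely at r2c8 ⇒ r2c8=4.
Step 25. [r2c6∈{2,9}] across row 2, 9 lands solely at r2c6. So r2c6=9.
Step 26. [r1c6∈{2}] r1c6's peers cover all but 2 ⇒ r1c6=2.
Step 27. [r4c2∈{3}] r4c2 has the single candidate 3 ⇒ r4c2=3.
Step 28. [r4c6∈{8}] r4c6 is down to just 8, so r4c6=8.
Step 29. [r4c4∈{2,5}] in row 4, 2 fits only at r4c4, so r4c4=2.
Step 30. [r1c8∈{9}] r1c8 has the single candidate 9 ⇒ r1c8=9.
Step 31. [r4c9∈{9}] r4c9 is down to just 9 ⇒ r4c9=9.
Step 32. [r5c6∈{4}] r5c6 is down to just 4 ⇒ r5c6=4.
Step 33. [r9c1∈{6}] r9c1 has the single candidate 6, so r9c1=6.
Step 34. [r1c2∈{4}] r1c2's peers cover all but 4, so r1c2=4.
Step 35. [r4c5∈{5}] only 5 remains possible at r4c5, so r4c5=5.
Step 36. [r7c8∈{8}] r7c8 has the single candidate 8, so r7c8=8.
Step 37. [r1c4∈{5}] r1c4's peers cover all but 5 ⇒ r1c4=5.
Step 38. [r2c7∈{2}] nothing but 2 survives at r2c7, so r2c7=2.
Step 39. [r9c7∈{1}] r9c7 is down to just 1, so r9c7=1.
Step 40. [r8c1∈{3}] r8c1 has the single candidate 3. So r8c1=3.
Step 41. [r5c9∈{3}] nothing but 3 survives at r5c9, so r5c9=3.
Step 42. [r6c6∈{1}] r6c6 has the single candidate 1. So r6c6=1.
Step 43. [r3c2∈{9}] r3c2's peers cover all but 9, so r3c2=9.
Step 44. [r4c7∈{7}] nothing but 7 survives at r4c7, so r4c7=7.
Step 45. [r7c6∈{6}] r7c6's peers cover all but 6. So r7c6=6.
Step 46. [r3c3∈{1}] r3c3's peers cover all but 1. So r3c3=1.
Step 47. [r5c7∈{8}] only 8 remains possible at r5c7, so r5c7=8.
Step 48. [r8c2∈{8}] r8c2 is down to just 8, so r8c2=8.

Answer: 7 4 8 5 6 2 3 9 1 / 5 6 3 7 1 9 2 4 8 / 2 9 1 4 8 3 6 7 5 / 4 3 6 2 5 8 7 1 9 / 9 1 5 6 7 4 8 2 3 / 8 2 7 3 9 1 4 5 6 / 1 7 2 9 3 6 5 8 4 / 3 8 4 1 2 5 9 6 7 / 6 5 9 8 4 7 1 3 2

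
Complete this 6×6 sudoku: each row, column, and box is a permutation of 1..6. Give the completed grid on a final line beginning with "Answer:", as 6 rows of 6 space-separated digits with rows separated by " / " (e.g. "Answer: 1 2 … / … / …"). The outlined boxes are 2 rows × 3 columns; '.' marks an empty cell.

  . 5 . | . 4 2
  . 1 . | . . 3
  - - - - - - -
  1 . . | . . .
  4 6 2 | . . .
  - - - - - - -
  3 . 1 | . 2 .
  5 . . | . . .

Step 1. [r6c3∈{4,6}] r6c3 is the only open cell in box 5 admitting 6. So r6c3=6.
Step 2. [r3c4∈{2,3,4,5,6}] r3c4 is the only open cell in row 3 admitting 2, so r3c4=2.
Step 3. [r3c6∈{4,5,6}] across row 3, 4 lands solely at r3c6 ⇒ r3c6=4.
Step 4. [r3c5∈{3,5,6}] 6 has one home in row 3: r3c5 ⇒ r3c5=6.
Step 5. [r1c4∈{1,6}] in row 1, 1 fits only at r1c4. So r1c4=1.
Step 6. [r2c4∈{5,6}] r2c4 is the only open cell in box 2 admitting 6. So r2c4=6.
Step 7. [r5c2∈{4}] only 4 remains possible at r5c2. So r5c2=4.
Step 8. [r6c6∈{1}] r6c6 has the single candidate 1 ⇒ r6c6=1.
Step 9. [r4c6∈{5}] r4c6 has the single candidate 5, so r4c6=5.
Step 10. [r6c5∈{3}] only 3 remains possible at r6c5, so r6c5=3.
Step 11. [r3c2∈{3}] r3c2 has the single candidate 3 ⇒ r3c2=3.
Step 12. [r2c1∈{2}] nothing but 2 survives at r2c1. So r2c1=2.
Step 13. [r2c3∈{4}] r2c3 has the single candidate 4 ⇒ r2c3=4.
Step 14. [r1c3∈{3}] nothing but 3 survives at r1c3, so r1c3=3.
Step 15. [r6c2∈{2}] only 2 remains possible at r6c2, so r6c2=2.
Step 16. [r4c4∈{3}] nothing but 3 survives at r4c4, so r4c4=3.
Step 17. [r6c4∈{4}] r6c4's peers cover all but 4. So r6c4=4.
Step 18. [r5c4∈{5}] r5c4 is down to just 5, so r5c4=5.
Step 19. [r1c1∈{6}] r1c1 is down to just 6. So r1c1=6.
Step 20. [r4c5∈{1}] only 1 remains possible at r4c5, so r4c5=1.
Step 21. [r2c5∈{5}] r2c5 is down to just 5. So r2c5=5.
Step 22. [r3c3∈{5}] r3c3's peers cover all but 5 ⇒ r3c3=5.
Step 23. [r5c6∈{6}] r5c6 has the single candidate 6, so r5c6=6.

Answer: 6 5 3 1 4 2 / 2 1 4 6 5 3 / 1 3 5 2 6 4 / 4 6 2 3 1 5 / 3 4 1 5 2 6 / 5 2 6 4 3 1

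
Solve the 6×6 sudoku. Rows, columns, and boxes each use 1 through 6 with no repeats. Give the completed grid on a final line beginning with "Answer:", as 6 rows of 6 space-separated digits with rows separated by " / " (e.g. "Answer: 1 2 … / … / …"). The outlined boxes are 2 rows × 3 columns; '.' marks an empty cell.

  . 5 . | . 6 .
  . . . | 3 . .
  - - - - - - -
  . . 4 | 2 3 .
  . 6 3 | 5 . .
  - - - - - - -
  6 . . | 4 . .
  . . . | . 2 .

Step 1. [r1c4∈{1}] r1c4 has the single candidate 1, so r1c4=1.
Step 2. [r3c2∈{1}] only 1 remains possible at r3c2, so r3c2=1.
Step 3. [r1c3∈{2}] nothing but 2 survives at r1c3. So r1c3=2.
Step 4. [r2c2∈{4}] only 4 remains possible at r2c2. So r2c2=4.
Step 5. [r6c1∈{1,3,4,5}] row 6 places 4 nowhere but r6c1 ⇒ r6c1=4.
Step 6. [r4c5∈{1,4}] across col 5, 4 lands solely at r4c5 ⇒ r4c5=4.
Step 7. [r5c5∈{1,5}] across col 5, 1 lands solely at r5c5, so r5c5=1.
Step 8. [r6c2∈{3}] r6c2 is down to just 3, so r6c2=3.
Step 9. [r5c3∈{5}] r5c3 is down to just 5, so r5c3=5.
Step 10. [r6c6∈{5,6}] row 6 places 5 nowhere but r6c6 ⇒ r6c6=5.
Step 11. [r2c1∈{1}] r2c1's peers cover all but 1. So r2c1=1.
Step 12. [r2c6∈{2}] r2c6 is down to just 2 ⇒ r2c6=2.
Step 13. [r2c3∈{6}] r2c3's peers cover all but 6, so r2c3=6.
Step 14. [r4c6∈{1}] r4c6 has the single candidate 1. So r4c6=1.
Step 15. [r3c6∈{6}] r3c6 has the single candidate 6 ⇒ r3c6=6.
Step 16. [r1c6∈{4}] r1c6's peers cover all but 4. So r1c6=4.
Step 17. [r5c6∈{3}] nothing but 3 survives at r5c6. So r5c6=3.
Step 18. [r6c3∈{1}] r6c3 is down to just 1 ⇒ r6c3=1.
Step 19. [r2c5∈{5}] nothing but 5 survives at r2c5. So r2c5=5.
Step 20. [r3c1∈{5}] r3c1's peers cover all but 5. So r3c1=5.
Step 21. [r5c2∈{2}] r5c2 is down to just 2, so r5c2=2.
Step 22. [r6c4∈{6}] r6c4 is down to just 6, so r6c4=6.
Step 23. [r4c1∈{2}] only 2 remains possible at r4c1 ⇒ r4c1=2.
Step 24. [r1c1∈{3}] only 3 remains possible at r1c1, so r1c1=3.

Answer: 3 5 2 1 6 4 / 1 4 6 3 5 2 / 5 1 4 2 3 6 / 2 6 3 5 4 1 / 6 2 5 4 1 3 / 4 3 1 6 2 5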